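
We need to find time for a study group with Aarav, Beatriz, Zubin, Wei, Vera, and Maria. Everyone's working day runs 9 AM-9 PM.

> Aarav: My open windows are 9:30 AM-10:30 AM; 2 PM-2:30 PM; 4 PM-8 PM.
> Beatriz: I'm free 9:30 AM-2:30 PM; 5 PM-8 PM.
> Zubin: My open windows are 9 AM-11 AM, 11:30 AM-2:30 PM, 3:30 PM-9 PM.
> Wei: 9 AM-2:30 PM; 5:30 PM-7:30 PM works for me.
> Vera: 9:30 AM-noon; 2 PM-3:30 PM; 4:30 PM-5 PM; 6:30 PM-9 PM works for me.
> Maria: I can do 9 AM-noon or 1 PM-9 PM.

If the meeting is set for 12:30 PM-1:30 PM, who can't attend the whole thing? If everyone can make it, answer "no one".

Aarav, Maria, Vera

Aarav: not fully free for 12:30-13:30. Beatriz: free for 12:30-13:30. Zubin: free for 12:30-13:30. Wei: free for 12:30-13:30. Vera: not fully free for 12:30-13:30. Maria: not fully free for 12:30-13:30.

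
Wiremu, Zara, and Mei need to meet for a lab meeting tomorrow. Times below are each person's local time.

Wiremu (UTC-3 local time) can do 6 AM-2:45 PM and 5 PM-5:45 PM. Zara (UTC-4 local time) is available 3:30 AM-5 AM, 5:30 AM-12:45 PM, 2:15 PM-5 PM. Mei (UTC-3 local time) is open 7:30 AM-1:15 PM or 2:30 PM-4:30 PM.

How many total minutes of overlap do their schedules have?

345

Wiremu in UTC: 09:00-17:45, 20:00-20:45 (add 3h to convert from UTC-3).
Zara in UTC: 07:30-09:00, 09:30-16:45, 18:15-21:00 (add 4h to convert from UTC-4).
Mei in UTC: 10:30-16:15, 17:30-19:30 (add 3h to convert from UTC-3).
Wiremu ∩ Zara: 09:30-16:45, 20:00-20:45.
Wiremu ∩ Zara ∩ Mei: 10:30-16:15.
That's a single block of 345 minutes.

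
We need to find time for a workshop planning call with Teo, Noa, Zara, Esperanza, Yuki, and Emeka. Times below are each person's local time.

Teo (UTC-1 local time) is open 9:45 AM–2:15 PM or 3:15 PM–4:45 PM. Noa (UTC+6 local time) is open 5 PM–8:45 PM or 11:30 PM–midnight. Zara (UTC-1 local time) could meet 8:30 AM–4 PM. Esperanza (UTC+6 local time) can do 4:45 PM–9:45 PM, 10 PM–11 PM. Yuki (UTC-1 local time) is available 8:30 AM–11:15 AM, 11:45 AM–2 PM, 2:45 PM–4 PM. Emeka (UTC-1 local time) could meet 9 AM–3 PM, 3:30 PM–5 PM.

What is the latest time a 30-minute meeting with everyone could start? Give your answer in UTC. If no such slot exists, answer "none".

Teo in UTC: 10:45-15:15, 16:15-17:45 (add 1h to convert from UTC-1).
Noa in UTC: 11:00-14:45, 17:30-18:00 (subtract 6h to convert from UTC+6).
Zara in UTC: 09:30-17:00 (add 1h to convert from UTC-1).
Esperanza in UTC: 10:45-15:45, 16:00-17:00 (subtract 6h to convert from UTC+6).
Yuki in UTC: 09:30-12:15, 12:45-15:00, 15:45-17:00 (add 1h to convert from UTC-1).
Emeka in UTC: 10:00-16:00, 16:30-18:00 (add 1h to convert from UTC-1).
Teo ∩ Noa: 11:00-14:45, 17:30-17:45.
Teo ∩ Noa ∩ Zara: 11:00-14:45.
Teo ∩ Noa ∩ Zara ∩ Esperanza: 11:00-14:45.
Teo ∩ Noa ∩ Zara ∩ Esperanza ∩ Yuki: 11:00-12:15, 12:45-14:45.
Teo ∩ Noa ∩ Zara ∩ Esperanza ∩ Yuki ∩ Emeka: 11:00-12:15, 12:45-14:45.
The last common window of at least 30 minutes is 12:45-14:45; a 30-minute meeting can start as late as 14:15 and still end by 14:45.

14:15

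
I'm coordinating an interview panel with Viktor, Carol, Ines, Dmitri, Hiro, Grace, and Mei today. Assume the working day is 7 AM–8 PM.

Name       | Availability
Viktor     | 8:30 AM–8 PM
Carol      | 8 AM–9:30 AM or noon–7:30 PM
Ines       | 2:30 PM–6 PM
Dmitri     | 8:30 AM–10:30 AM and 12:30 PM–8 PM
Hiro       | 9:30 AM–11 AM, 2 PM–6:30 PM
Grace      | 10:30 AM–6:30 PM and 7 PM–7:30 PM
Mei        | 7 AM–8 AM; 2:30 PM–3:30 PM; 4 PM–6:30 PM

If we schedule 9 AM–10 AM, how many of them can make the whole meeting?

2

Viktor and Dmitri can make the full 09:00-10:00 slot — that's 2.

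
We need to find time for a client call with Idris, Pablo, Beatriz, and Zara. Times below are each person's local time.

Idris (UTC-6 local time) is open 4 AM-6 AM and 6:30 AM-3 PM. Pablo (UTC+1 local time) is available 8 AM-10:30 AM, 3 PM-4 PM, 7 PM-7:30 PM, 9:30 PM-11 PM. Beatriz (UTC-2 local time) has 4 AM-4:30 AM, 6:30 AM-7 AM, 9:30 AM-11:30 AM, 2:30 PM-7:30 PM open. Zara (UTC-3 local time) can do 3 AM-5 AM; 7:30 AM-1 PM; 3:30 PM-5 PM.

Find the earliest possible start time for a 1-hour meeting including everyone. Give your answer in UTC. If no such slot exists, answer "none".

Idris in UTC: 10:00-12:00, 12:30-21:00 (add 6h to convert from UTC-6).
Pablo in UTC: 07:00-09:30, 14:00-15:00, 18:00-18:30, 20:30-22:00 (subtract 1h to convert from UTC+1).
Beatriz in UTC: 06:00-06:30, 08:30-09:00, 11:30-13:30, 16:30-21:30 (add 2h to convert from UTC-2).
Zara in UTC: 06:00-08:00, 10:30-16:00, 18:30-20:00 (add 3h to convert from UTC-3).
Idris ∩ Pablo: 14:00-15:00, 18:00-18:30, 20:30-21:00.
Idris ∩ Pablo ∩ Beatriz: 18:00-18:30, 20:30-21:00.
Idris ∩ Pablo ∩ Beatriz ∩ Zara: ∅.
There is no time when everyone is free.
No common window is at least 60 minutes long.

none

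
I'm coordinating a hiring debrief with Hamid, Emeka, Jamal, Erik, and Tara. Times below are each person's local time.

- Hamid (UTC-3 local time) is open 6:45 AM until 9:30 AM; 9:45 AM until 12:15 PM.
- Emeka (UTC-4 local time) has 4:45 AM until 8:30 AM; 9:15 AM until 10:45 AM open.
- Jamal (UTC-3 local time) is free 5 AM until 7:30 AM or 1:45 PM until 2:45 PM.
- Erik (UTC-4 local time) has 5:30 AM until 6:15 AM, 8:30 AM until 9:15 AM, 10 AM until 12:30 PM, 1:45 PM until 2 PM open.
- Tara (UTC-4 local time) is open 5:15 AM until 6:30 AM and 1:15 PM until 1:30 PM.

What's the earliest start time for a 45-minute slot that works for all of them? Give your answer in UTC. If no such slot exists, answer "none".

Hamid in UTC: 09:45-12:30, 12:45-15:15 (add 3h to convert from UTC-3).
Emeka in UTC: 08:45-12:30, 13:15-14:45 (add 4h to convert from UTC-4).
Jamal in UTC: 08:00-10:30, 16:45-17:45 (add 3h to convert from UTC-3).
Erik in UTC: 09:30-10:15, 12:30-13:15, 14:00-16:30, 17:45-18:00 (add 4h to convert from UTC-4).
Tara in UTC: 09:15-10:30, 17:15-17:30 (add 4h to convert from UTC-4).
Hamid ∩ Emeka: 09:45-12:30, 13:15-14:45.
Hamid ∩ Emeka ∩ Jamal: 09:45-10:30.
Hamid ∩ Emeka ∩ Jamal ∩ Erik: 09:45-10:15.
Hamid ∩ Emeka ∩ Jamal ∩ Erik ∩ Tara: 09:45-10:15.
No common window is at least 45 minutes long.

none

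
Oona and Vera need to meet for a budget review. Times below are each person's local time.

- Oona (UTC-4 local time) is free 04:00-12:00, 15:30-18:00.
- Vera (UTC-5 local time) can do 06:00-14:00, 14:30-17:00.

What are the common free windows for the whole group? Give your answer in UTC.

11:00-16:00, 19:30-22:00

Oona in UTC: 08:00-16:00, 19:30-22:00 (add 4h to convert from UTC-4).
Vera in UTC: 11:00-19:00, 19:30-22:00 (add 5h to convert from UTC-5).
Oona ∩ Vera: 11:00-16:00, 19:30-22:00.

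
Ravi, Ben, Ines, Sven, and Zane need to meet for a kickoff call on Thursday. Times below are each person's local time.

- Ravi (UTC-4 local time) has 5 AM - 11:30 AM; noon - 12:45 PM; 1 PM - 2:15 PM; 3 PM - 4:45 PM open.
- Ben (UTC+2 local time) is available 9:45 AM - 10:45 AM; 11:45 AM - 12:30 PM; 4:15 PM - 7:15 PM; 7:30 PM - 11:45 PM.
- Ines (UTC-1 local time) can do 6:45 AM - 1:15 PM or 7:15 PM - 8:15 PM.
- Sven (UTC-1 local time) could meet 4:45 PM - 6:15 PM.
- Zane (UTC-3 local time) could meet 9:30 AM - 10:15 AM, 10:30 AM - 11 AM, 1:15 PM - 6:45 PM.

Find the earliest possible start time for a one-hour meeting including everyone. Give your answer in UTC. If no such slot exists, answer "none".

Ravi in UTC: 09:00-15:30, 16:00-16:45, 17:00-18:15, 19:00-20:45 (add 4h to convert from UTC-4).
Ben in UTC: 07:45-08:45, 09:45-10:30, 14:15-17:15, 17:30-21:45 (subtract 2h to convert from UTC+2).
Ines in UTC: 07:45-14:15, 20:15-21:15 (add 1h to convert from UTC-1).
Sven in UTC: 17:45-19:15 (add 1h to convert from UTC-1).
Zane in UTC: 12:30-13:15, 13:30-14:00, 16:15-21:45 (add 3h to convert from UTC-3).
Ravi ∩ Ben: 09:45-10:30, 14:15-15:30, 16:00-16:45, 17:00-17:15, 17:30-18:15, 19:00-20:45.
Ravi ∩ Ben ∩ Ines: 09:45-10:30, 20:15-20:45.
Ravi ∩ Ben ∩ Ines ∩ Sven: ∅.
Ravi ∩ Ben ∩ Ines ∩ Sven ∩ Zane: ∅.
There is no time when everyone is free.
No common window is at least 60 minutes long.

none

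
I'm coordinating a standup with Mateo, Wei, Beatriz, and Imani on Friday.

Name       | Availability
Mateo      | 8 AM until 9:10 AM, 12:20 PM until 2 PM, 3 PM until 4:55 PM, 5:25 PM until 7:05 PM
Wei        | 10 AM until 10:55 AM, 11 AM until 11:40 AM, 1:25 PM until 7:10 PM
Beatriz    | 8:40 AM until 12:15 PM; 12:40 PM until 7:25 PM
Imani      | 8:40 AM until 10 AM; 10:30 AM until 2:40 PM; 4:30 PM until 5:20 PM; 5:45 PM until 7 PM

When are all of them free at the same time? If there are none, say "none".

Mateo ∩ Wei: 13:25-14:00, 15:00-16:55, 17:25-19:05.
Mateo ∩ Wei ∩ Beatriz: 13:25-14:00, 15:00-16:55, 17:25-19:05.
Mateo ∩ Wei ∩ Beatriz ∩ Imani: 13:25-14:00, 16:30-16:55, 17:45-19:00.
Those are the intersection windows.

13:25-14:00, 16:30-16:55, 17:45-19:00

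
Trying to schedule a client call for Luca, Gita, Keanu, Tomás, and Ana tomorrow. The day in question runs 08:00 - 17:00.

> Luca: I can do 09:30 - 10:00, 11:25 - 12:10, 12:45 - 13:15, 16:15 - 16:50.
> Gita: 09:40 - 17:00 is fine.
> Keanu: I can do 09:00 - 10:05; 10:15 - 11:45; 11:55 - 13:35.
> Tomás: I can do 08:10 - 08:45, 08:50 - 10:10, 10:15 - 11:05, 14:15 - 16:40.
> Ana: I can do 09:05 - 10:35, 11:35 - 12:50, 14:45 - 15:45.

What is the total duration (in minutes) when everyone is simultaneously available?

Luca ∩ Gita: 09:40-10:00, 11:25-12:10, 12:45-13:15, 16:15-16:50.
Luca ∩ Gita ∩ Keanu: 09:40-10:00, 11:25-11:45, 11:55-12:10, 12:45-13:15.
Luca ∩ Gita ∩ Keanu ∩ Tomás: 09:40-10:00.
Luca ∩ Gita ∩ Keanu ∩ Tomás ∩ Ana: 09:40-10:00.
That's a single block of 20 minutes.

20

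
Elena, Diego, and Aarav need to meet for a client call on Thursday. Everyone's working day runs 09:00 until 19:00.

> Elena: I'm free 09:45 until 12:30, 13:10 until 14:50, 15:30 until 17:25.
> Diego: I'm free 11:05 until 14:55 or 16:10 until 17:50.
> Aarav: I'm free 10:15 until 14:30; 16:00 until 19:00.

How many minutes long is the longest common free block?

Elena ∩ Diego: 11:05-12:30, 13:10-14:50, 16:10-17:25.
Elena ∩ Diego ∩ Aarav: 11:05-12:30, 13:10-14:30, 16:10-17:25.
The longest is 11:05-12:30 at 85 minutes.

85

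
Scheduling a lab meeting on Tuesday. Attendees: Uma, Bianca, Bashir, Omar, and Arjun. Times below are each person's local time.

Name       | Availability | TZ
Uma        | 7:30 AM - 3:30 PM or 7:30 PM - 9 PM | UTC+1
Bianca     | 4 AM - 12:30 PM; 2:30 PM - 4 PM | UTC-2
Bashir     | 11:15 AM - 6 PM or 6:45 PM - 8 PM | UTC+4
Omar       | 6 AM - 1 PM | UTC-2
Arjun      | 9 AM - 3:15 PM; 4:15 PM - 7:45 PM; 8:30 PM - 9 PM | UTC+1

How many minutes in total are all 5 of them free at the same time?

360

Uma in UTC: 06:30-14:30, 18:30-20:00 (subtract 1h to convert from UTC+1).
Bianca in UTC: 06:00-14:30, 16:30-18:00 (add 2h to convert from UTC-2).
Bashir in UTC: 07:15-14:00, 14:45-16:00 (subtract 4h to convert from UTC+4).
Omar in UTC: 08:00-15:00 (add 2h to convert from UTC-2).
Arjun in UTC: 08:00-14:15, 15:15-18:45, 19:30-20:00 (subtract 1h to convert from UTC+1).
Uma ∩ Bianca: 06:30-14:30.
Uma ∩ Bianca ∩ Bashir: 07:15-14:00.
Uma ∩ Bianca ∩ Bashir ∩ Omar: 08:00-14:00.
Uma ∩ Bianca ∩ Bashir ∩ Omar ∩ Arjun: 08:00-14:00.
Those are the intersection windows.
That's a single block of 360 minutes.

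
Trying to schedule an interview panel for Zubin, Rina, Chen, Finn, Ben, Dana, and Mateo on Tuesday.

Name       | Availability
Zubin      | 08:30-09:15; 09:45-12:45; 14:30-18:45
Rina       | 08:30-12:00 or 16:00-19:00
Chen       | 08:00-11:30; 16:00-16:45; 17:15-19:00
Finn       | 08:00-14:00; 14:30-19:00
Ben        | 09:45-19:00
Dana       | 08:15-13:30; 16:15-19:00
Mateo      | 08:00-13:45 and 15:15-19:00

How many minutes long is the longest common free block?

105

Zubin ∩ Rina: 08:30-09:15, 09:45-12:00, 16:00-18:45.
Zubin ∩ Rina ∩ Chen: 08:30-09:15, 09:45-11:30, 16:00-16:45, 17:15-18:45.
Zubin ∩ Rina ∩ Chen ∩ Finn: 08:30-09:15, 09:45-11:30, 16:00-16:45, 17:15-18:45.
Zubin ∩ Rina ∩ Chen ∩ Finn ∩ Ben: 09:45-11:30, 16:00-16:45, 17:15-18:45.
Zubin ∩ Rina ∩ Chen ∩ Finn ∩ Ben ∩ Dana: 09:45-11:30, 16:15-16:45, 17:15-18:45.
Zubin ∩ Rina ∩ Chen ∩ Finn ∩ Ben ∩ Dana ∩ Mateo: 09:45-11:30, 16:15-16:45, 17:15-18:45.
So the common availability across everyone is 09:45-11:30, 16:15-16:45, 17:15-18:45.
The longest is 09:45-11:30 at 105 minutes.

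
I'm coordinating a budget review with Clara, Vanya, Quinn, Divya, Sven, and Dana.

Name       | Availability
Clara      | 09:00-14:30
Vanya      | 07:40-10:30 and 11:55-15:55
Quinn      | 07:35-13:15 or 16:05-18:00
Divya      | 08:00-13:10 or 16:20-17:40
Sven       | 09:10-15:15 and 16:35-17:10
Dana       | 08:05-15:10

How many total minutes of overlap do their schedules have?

Clara ∩ Vanya: 09:00-10:30, 11:55-14:30.
Clara ∩ Vanya ∩ Quinn: 09:00-10:30, 11:55-13:15.
Clara ∩ Vanya ∩ Quinn ∩ Divya: 09:00-10:30, 11:55-13:10.
Clara ∩ Vanya ∩ Quinn ∩ Divya ∩ Sven: 09:10-10:30, 11:55-13:10.
Clara ∩ Vanya ∩ Quinn ∩ Divya ∩ Sven ∩ Dana: 09:10-10:30, 11:55-13:10.
Summing the common windows: 80 + 75 = 155 minutes.

155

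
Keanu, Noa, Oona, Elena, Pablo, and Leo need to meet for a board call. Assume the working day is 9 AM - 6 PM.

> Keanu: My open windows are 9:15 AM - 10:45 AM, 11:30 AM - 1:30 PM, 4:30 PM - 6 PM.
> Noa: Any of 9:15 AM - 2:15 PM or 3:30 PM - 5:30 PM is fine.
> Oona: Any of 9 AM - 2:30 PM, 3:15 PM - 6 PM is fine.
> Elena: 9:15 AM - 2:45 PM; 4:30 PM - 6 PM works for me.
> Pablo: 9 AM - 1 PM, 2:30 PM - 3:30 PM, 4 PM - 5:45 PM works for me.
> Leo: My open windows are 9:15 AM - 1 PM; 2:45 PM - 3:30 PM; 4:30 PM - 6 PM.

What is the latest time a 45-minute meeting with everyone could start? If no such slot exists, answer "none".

16:45

Keanu ∩ Noa: 09:15-10:45, 11:30-13:30, 16:30-17:30.
Keanu ∩ Noa ∩ Oona: 09:15-10:45, 11:30-13:30, 16:30-17:30.
Keanu ∩ Noa ∩ Oona ∩ Elena: 09:15-10:45, 11:30-13:30, 16:30-17:30.
Keanu ∩ Noa ∩ Oona ∩ Elena ∩ Pablo: 09:15-10:45, 11:30-13:00, 16:30-17:30.
Keanu ∩ Noa ∩ Oona ∩ Elena ∩ Pablo ∩ Leo: 09:15-10:45, 11:30-13:00, 16:30-17:30.
The last common window of at least 45 minutes is 16:30-17:30; a 45-minute meeting can start as late as 16:45 and still end by 17:30.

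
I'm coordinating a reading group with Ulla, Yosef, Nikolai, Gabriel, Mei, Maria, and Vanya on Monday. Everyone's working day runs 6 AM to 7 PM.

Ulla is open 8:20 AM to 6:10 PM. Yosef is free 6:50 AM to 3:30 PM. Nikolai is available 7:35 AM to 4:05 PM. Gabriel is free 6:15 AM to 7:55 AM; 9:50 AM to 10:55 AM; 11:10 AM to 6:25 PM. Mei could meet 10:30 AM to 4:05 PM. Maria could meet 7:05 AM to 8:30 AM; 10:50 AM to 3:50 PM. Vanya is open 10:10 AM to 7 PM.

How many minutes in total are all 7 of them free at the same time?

265

Ulla ∩ Yosef: 08:20-15:30.
Ulla ∩ Yosef ∩ Nikolai: 08:20-15:30.
Ulla ∩ Yosef ∩ Nikolai ∩ Gabriel: 09:50-10:55, 11:10-15:30.
Ulla ∩ Yosef ∩ Nikolai ∩ Gabriel ∩ Mei: 10:30-10:55, 11:10-15:30.
Ulla ∩ Yosef ∩ Nikolai ∩ Gabriel ∩ Mei ∩ Maria: 10:50-10:55, 11:10-15:30.
Ulla ∩ Yosef ∩ Nikolai ∩ Gabriel ∩ Mei ∩ Maria ∩ Vanya: 10:50-10:55, 11:10-15:30.
Summing the common windows: 5 + 260 = 265 minutes.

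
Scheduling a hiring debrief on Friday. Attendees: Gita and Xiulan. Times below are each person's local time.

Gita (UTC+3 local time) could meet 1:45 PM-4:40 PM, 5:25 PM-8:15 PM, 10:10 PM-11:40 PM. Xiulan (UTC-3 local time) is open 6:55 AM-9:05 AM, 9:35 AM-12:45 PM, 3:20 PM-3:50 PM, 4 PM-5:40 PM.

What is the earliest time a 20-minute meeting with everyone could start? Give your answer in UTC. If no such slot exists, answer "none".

Gita in UTC: 10:45-13:40, 14:25-17:15, 19:10-20:40 (subtract 3h to convert from UTC+3).
Xiulan in UTC: 09:55-12:05, 12:35-15:45, 18:20-18:50, 19:00-20:40 (add 3h to convert from UTC-3).
Gita ∩ Xiulan: 10:45-12:05, 12:35-13:40, 14:25-15:45, 19:10-20:40.
The first common window of at least 20 minutes is 10:45-12:05, so the earliest start is 10:45.

10:45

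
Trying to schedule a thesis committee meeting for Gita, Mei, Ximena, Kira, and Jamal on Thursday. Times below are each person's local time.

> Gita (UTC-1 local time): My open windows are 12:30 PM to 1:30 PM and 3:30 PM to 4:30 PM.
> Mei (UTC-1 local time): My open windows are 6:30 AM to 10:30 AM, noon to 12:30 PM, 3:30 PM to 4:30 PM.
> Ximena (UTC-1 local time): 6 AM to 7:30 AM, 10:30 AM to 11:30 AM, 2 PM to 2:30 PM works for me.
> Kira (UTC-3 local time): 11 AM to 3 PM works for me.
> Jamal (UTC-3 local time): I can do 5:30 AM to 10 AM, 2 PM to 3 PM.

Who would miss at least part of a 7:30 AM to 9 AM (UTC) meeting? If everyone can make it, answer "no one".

Gita, Jamal, Kira, Ximena

Gita in UTC: 13:30-14:30, 16:30-17:30 (add 1h to convert from UTC-1).
Mei in UTC: 07:30-11:30, 13:00-13:30, 16:30-17:30 (add 1h to convert from UTC-1).
Ximena in UTC: 07:00-08:30, 11:30-12:30, 15:00-15:30 (add 1h to convert from UTC-1).
Kira in UTC: 14:00-18:00 (add 3h to convert from UTC-3).
Jamal in UTC: 08:30-13:00, 17:00-18:00 (add 3h to convert from UTC-3).
Gita: not fully free for 07:30-09:00. Mei: free for 07:30-09:00. Ximena: not fully free for 07:30-09:00. Kira: not fully free for 07:30-09:00. Jamal: not fully free for 07:30-09:00.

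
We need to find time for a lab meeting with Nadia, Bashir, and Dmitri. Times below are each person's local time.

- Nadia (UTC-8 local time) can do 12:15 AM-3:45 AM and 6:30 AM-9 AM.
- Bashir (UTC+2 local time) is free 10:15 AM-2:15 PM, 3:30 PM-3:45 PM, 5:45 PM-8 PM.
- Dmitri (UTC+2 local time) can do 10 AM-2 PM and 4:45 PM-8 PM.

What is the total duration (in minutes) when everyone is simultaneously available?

285

Nadia in UTC: 08:15-11:45, 14:30-17:00 (add 8h to convert from UTC-8).
Bashir in UTC: 08:15-12:15, 13:30-13:45, 15:45-18:00 (subtract 2h to convert from UTC+2).
Dmitri in UTC: 08:00-12:00, 14:45-18:00 (subtract 2h to convert from UTC+2).
Nadia ∩ Bashir: 08:15-11:45, 15:45-17:00.
Nadia ∩ Bashir ∩ Dmitri: 08:15-11:45, 15:45-17:00.
Summing the common windows: 210 + 75 = 285 minutes.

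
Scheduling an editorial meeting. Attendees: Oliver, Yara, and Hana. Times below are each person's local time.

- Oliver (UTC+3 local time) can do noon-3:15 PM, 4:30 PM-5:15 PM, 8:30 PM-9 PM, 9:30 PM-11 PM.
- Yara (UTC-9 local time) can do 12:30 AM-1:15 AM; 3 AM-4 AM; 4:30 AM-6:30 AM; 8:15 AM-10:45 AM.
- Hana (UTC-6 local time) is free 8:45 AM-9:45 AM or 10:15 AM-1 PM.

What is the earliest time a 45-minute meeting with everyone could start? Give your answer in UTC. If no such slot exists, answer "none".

Oliver in UTC: 09:00-12:15, 13:30-14:15, 17:30-18:00, 18:30-20:00 (subtract 3h to convert from UTC+3).
Yara in UTC: 09:30-10:15, 12:00-13:00, 13:30-15:30, 17:15-19:45 (add 9h to convert from UTC-9).
Hana in UTC: 14:45-15:45, 16:15-19:00 (add 6h to convert from UTC-6).
Oliver ∩ Yara: 09:30-10:15, 12:00-12:15, 13:30-14:15, 17:30-18:00, 18:30-19:45.
Oliver ∩ Yara ∩ Hana: 17:30-18:00, 18:30-19:00.
No common window is at least 45 minutes long.

none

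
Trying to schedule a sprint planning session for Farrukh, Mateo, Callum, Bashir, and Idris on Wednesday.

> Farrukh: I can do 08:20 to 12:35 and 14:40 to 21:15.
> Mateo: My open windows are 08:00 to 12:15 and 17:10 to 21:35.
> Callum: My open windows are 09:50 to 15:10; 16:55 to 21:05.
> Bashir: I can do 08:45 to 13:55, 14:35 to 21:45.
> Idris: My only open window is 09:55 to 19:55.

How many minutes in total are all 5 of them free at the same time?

305

Farrukh ∩ Mateo: 08:20-12:15, 17:10-21:15.
Farrukh ∩ Mateo ∩ Callum: 09:50-12:15, 17:10-21:05.
Farrukh ∩ Mateo ∩ Callum ∩ Bashir: 09:50-12:15, 17:10-21:05.
Farrukh ∩ Mateo ∩ Callum ∩ Bashir ∩ Idris: 09:55-12:15, 17:10-19:55.
Summing the common windows: 140 + 165 = 305 minutes.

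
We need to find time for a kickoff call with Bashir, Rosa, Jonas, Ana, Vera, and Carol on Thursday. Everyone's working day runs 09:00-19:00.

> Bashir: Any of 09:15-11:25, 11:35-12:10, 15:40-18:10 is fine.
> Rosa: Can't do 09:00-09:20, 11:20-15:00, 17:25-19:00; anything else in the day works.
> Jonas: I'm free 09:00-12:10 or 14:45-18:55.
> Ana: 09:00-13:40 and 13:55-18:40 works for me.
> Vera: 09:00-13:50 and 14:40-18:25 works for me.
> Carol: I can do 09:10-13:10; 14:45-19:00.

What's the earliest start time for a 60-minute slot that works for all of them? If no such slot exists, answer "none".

09:20

Bashir free: 09:15-11:25, 11:35-12:10, 15:40-18:10.
Rosa free: 09:20-11:20, 15:00-17:25 (invert busy blocks within the working day).
Jonas free: 09:00-12:10, 14:45-18:55.
Ana free: 09:00-13:40, 13:55-18:40.
Vera free: 09:00-13:50, 14:40-18:25.
Carol free: 09:10-13:10, 14:45-19:00.
Bashir ∩ Rosa: 09:20-11:20, 15:40-17:25.
Bashir ∩ Rosa ∩ Jonas: 09:20-11:20, 15:40-17:25.
Bashir ∩ Rosa ∩ Jonas ∩ Ana: 09:20-11:20, 15:40-17:25.
Bashir ∩ Rosa ∩ Jonas ∩ Ana ∩ Vera: 09:20-11:20, 15:40-17:25.
Bashir ∩ Rosa ∩ Jonas ∩ Ana ∩ Vera ∩ Carol: 09:20-11:20, 15:40-17:25.
Those are the intersection windows.
The first common window of at least 60 minutes is 09:20-11:20, so the earliest start is 09:20.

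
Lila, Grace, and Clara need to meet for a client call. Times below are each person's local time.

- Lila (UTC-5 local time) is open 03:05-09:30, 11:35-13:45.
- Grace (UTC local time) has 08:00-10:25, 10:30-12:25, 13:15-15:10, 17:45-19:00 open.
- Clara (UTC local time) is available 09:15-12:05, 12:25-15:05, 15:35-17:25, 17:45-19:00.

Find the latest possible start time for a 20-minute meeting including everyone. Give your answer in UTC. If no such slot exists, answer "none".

Lila in UTC: 08:05-14:30, 16:35-18:45 (add 5h to convert from UTC-5).
Grace in UTC: 08:00-10:25, 10:30-12:25, 13:15-15:10, 17:45-19:00.
Clara in UTC: 09:15-12:05, 12:25-15:05, 15:35-17:25, 17:45-19:00.
Lila ∩ Grace: 08:05-10:25, 10:30-12:25, 13:15-14:30, 17:45-18:45.
Lila ∩ Grace ∩ Clara: 09:15-10:25, 10:30-12:05, 13:15-14:30, 17:45-18:45.
Those are the intersection windows.
The last common window of at least 20 minutes is 17:45-18:45; a 20-minute meeting can start as late as 18:25 and still end by 18:45.

18:25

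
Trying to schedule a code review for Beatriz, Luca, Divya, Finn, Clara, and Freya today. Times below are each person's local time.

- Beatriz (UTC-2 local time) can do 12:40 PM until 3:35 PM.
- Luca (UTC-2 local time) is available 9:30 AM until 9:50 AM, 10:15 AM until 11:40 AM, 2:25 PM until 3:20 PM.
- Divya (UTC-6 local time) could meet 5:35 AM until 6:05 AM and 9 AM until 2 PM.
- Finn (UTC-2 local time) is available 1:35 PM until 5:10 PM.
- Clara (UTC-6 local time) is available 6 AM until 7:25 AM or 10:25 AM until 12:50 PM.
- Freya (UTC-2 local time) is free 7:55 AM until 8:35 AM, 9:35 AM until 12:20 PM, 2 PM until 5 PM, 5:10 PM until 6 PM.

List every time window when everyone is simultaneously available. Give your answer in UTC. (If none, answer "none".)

16:25-17:20

Beatriz in UTC: 14:40-17:35 (add 2h to convert from UTC-2).
Luca in UTC: 11:30-11:50, 12:15-13:40, 16:25-17:20 (add 2h to convert from UTC-2).
Divya in UTC: 11:35-12:05, 15:00-20:00 (add 6h to convert from UTC-6).
Finn in UTC: 15:35-19:10 (add 2h to convert from UTC-2).
Clara in UTC: 12:00-13:25, 16:25-18:50 (add 6h to convert from UTC-6).
Freya in UTC: 09:55-10:35, 11:35-14:20, 16:00-19:00, 19:10-20:00 (add 2h to convert from UTC-2).
Beatriz ∩ Luca: 16:25-17:20.
Beatriz ∩ Luca ∩ Divya: 16:25-17:20.
Beatriz ∩ Luca ∩ Divya ∩ Finn: 16:25-17:20.
Beatriz ∩ Luca ∩ Divya ∩ Finn ∩ Clara: 16:25-17:20.
Beatriz ∩ Luca ∩ Divya ∩ Finn ∩ Clara ∩ Freya: 16:25-17:20.
So the common availability across everyone is 16:25-17:20.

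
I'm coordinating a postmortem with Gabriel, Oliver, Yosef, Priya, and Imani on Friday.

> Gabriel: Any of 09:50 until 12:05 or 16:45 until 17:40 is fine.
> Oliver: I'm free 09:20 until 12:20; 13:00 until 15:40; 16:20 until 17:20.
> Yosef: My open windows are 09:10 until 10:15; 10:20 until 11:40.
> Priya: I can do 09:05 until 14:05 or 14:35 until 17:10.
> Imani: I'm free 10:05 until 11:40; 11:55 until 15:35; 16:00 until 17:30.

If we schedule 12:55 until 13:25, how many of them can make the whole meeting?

Priya and Imani can make the full 12:55-13:25 slot — that's 2.

2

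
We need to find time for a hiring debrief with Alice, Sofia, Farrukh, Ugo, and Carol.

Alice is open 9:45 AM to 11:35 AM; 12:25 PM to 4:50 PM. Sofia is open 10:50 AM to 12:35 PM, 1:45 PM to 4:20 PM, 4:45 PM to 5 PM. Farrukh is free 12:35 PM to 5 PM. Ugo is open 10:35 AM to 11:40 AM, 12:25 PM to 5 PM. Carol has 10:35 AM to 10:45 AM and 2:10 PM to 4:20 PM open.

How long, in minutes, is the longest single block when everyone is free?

130

Alice ∩ Sofia: 10:50-11:35, 12:25-12:35, 13:45-16:20, 16:45-16:50.
Alice ∩ Sofia ∩ Farrukh: 13:45-16:20, 16:45-16:50.
Alice ∩ Sofia ∩ Farrukh ∩ Ugo: 13:45-16:20, 16:45-16:50.
Alice ∩ Sofia ∩ Farrukh ∩ Ugo ∩ Carol: 14:10-16:20.
The longest is 14:10-16:20 at 130 minutes.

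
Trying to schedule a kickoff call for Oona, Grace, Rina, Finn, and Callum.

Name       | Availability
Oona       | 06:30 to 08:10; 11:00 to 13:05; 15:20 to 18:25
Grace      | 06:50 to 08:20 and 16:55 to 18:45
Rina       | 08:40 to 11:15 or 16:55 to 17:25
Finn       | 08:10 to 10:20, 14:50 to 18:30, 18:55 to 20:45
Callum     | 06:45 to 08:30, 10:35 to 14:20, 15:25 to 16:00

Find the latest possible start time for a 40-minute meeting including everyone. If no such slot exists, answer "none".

Oona ∩ Grace: 06:50-08:10, 16:55-18:25.
Oona ∩ Grace ∩ Rina: 16:55-17:25.
Oona ∩ Grace ∩ Rina ∩ Finn: 16:55-17:25.
Oona ∩ Grace ∩ Rina ∩ Finn ∩ Callum: ∅.
There is no time when everyone is free.
No common window is at least 40 minutes long.

none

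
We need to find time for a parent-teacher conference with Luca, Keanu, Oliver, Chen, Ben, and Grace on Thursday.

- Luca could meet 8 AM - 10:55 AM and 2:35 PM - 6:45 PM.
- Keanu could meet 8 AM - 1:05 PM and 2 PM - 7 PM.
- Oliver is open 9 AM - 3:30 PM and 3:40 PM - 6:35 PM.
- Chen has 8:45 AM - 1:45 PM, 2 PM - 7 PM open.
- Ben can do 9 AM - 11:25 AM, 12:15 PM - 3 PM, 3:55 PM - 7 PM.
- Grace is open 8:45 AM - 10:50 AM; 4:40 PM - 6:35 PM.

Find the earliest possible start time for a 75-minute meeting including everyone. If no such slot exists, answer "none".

Luca ∩ Keanu: 08:00-10:55, 14:35-18:45.
Luca ∩ Keanu ∩ Oliver: 09:00-10:55, 14:35-15:30, 15:40-18:35.
Luca ∩ Keanu ∩ Oliver ∩ Chen: 09:00-10:55, 14:35-15:30, 15:40-18:35.
Luca ∩ Keanu ∩ Oliver ∩ Chen ∩ Ben: 09:00-10:55, 14:35-15:00, 15:55-18:35.
Luca ∩ Keanu ∩ Oliver ∩ Chen ∩ Ben ∩ Grace: 09:00-10:50, 16:40-18:35.
The first common window of at least 75 minutes is 09:00-10:50, so the earliest start is 09:00.

09:00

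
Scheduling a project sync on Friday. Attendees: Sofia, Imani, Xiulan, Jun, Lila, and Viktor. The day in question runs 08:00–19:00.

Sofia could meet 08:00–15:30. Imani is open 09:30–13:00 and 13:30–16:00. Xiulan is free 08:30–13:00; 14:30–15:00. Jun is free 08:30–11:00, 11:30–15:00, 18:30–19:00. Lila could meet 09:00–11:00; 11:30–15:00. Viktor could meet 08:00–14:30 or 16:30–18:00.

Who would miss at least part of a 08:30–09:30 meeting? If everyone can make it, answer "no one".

Imani, Lila

Sofia: free for 08:30-09:30. Imani: not fully free for 08:30-09:30. Xiulan: free for 08:30-09:30. Jun: free for 08:30-09:30. Lila: not fully free for 08:30-09:30. Viktor: free for 08:30-09:30.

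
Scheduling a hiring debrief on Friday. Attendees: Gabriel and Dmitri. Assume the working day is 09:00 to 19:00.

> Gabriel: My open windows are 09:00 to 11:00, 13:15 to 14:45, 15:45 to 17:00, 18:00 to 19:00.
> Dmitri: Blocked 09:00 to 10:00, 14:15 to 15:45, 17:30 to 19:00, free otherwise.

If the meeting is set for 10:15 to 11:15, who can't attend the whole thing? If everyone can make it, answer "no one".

Gabriel

Gabriel free: 09:00-11:00, 13:15-14:45, 15:45-17:00, 18:00-19:00.
Dmitri free: 10:00-14:15, 15:45-17:30 (invert busy blocks within the working day).
Gabriel: not fully free for 10:15-11:15. Dmitri: free for 10:15-11:15.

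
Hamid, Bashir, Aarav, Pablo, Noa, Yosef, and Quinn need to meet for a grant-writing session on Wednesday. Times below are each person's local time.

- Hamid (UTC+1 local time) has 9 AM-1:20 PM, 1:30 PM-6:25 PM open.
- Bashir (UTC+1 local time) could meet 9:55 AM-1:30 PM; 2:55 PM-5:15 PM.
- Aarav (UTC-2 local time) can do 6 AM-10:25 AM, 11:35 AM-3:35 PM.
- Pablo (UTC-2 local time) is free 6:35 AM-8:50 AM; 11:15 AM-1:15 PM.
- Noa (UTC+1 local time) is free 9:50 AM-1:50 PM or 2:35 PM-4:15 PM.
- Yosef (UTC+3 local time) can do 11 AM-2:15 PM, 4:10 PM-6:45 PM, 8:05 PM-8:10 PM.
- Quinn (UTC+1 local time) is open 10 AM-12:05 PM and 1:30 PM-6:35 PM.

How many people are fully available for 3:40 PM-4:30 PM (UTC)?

3

Hamid in UTC: 08:00-12:20, 12:30-17:25 (subtract 1h to convert from UTC+1).
Bashir in UTC: 08:55-12:30, 13:55-16:15 (subtract 1h to convert from UTC+1).
Aarav in UTC: 08:00-12:25, 13:35-17:35 (add 2h to convert from UTC-2).
Pablo in UTC: 08:35-10:50, 13:15-15:15 (add 2h to convert from UTC-2).
Noa in UTC: 08:50-12:50, 13:35-15:15 (subtract 1h to convert from UTC+1).
Yosef in UTC: 08:00-11:15, 13:10-15:45, 17:05-17:10 (subtract 3h to convert from UTC+3).
Quinn in UTC: 09:00-11:05, 12:30-17:35 (subtract 1h to convert from UTC+1).
Hamid, Aarav, and Quinn can make the full 15:40-16:30 slot — that's 3.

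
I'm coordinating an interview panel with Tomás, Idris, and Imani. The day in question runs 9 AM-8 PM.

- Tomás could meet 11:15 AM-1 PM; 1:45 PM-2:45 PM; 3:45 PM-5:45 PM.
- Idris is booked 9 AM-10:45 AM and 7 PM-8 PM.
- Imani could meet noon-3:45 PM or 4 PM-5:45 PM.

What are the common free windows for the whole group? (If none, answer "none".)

12:00-13:00, 13:45-14:45, 16:00-17:45

Tomás free: 11:15-13:00, 13:45-14:45, 15:45-17:45.
Idris free: 10:45-19:00 (invert busy blocks within the working day).
Imani free: 12:00-15:45, 16:00-17:45.
Tomás ∩ Idris: 11:15-13:00, 13:45-14:45, 15:45-17:45.
Tomás ∩ Idris ∩ Imani: 12:00-13:00, 13:45-14:45, 16:00-17:45.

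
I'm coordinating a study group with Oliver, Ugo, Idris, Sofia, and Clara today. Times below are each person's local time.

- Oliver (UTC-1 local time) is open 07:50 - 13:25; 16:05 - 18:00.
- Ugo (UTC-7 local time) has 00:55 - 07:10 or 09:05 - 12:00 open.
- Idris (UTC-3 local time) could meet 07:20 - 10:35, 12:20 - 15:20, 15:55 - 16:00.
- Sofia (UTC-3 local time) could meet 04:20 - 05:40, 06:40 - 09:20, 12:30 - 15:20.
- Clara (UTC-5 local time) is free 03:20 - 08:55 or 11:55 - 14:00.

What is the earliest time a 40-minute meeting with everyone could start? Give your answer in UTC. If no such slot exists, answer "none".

Oliver in UTC: 08:50-14:25, 17:05-19:00 (add 1h to convert from UTC-1).
Ugo in UTC: 07:55-14:10, 16:05-19:00 (add 7h to convert from UTC-7).
Idris in UTC: 10:20-13:35, 15:20-18:20, 18:55-19:00 (add 3h to convert from UTC-3).
Sofia in UTC: 07:20-08:40, 09:40-12:20, 15:30-18:20 (add 3h to convert from UTC-3).
Clara in UTC: 08:20-13:55, 16:55-19:00 (add 5h to convert from UTC-5).
Oliver ∩ Ugo: 08:50-14:10, 17:05-19:00.
Oliver ∩ Ugo ∩ Idris: 10:20-13:35, 17:05-18:20, 18:55-19:00.
Oliver ∩ Ugo ∩ Idris ∩ Sofia: 10:20-12:20, 17:05-18:20.
Oliver ∩ Ugo ∩ Idris ∩ Sofia ∩ Clara: 10:20-12:20, 17:05-18:20.
The first common window of at least 40 minutes is 10:20-12:20, so the earliest start is 10:20.

10:20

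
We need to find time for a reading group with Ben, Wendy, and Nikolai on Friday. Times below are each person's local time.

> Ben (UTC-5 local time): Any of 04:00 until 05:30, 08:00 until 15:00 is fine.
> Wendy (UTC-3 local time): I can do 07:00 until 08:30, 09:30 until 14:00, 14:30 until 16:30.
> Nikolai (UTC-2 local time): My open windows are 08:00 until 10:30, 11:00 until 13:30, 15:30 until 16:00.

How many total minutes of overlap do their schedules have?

Ben in UTC: 09:00-10:30, 13:00-20:00 (add 5h to convert from UTC-5).
Wendy in UTC: 10:00-11:30, 12:30-17:00, 17:30-19:30 (add 3h to convert from UTC-3).
Nikolai in UTC: 10:00-12:30, 13:00-15:30, 17:30-18:00 (add 2h to convert from UTC-2).
Ben ∩ Wendy: 10:00-10:30, 13:00-17:00, 17:30-19:30.
Ben ∩ Wendy ∩ Nikolai: 10:00-10:30, 13:00-15:30, 17:30-18:00.
Summing the common windows: 30 + 150 + 30 = 210 minutes.

210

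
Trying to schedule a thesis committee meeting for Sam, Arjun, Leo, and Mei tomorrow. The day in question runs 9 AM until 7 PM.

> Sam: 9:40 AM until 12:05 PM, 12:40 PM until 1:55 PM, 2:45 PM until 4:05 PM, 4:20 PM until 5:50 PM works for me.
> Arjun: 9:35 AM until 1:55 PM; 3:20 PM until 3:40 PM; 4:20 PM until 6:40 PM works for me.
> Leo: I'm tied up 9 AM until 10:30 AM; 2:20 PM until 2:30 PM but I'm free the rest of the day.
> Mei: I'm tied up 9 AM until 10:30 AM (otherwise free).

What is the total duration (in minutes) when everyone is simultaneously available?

280

Sam free: 09:40-12:05, 12:40-13:55, 14:45-16:05, 16:20-17:50.
Arjun free: 09:35-13:55, 15:20-15:40, 16:20-18:40.
Leo free: 10:30-14:20, 14:30-19:00 (invert busy blocks within the working day).
Mei free: 10:30-19:00 (invert busy blocks within the working day).
Sam ∩ Arjun: 09:40-12:05, 12:40-13:55, 15:20-15:40, 16:20-17:50.
Sam ∩ Arjun ∩ Leo: 10:30-12:05, 12:40-13:55, 15:20-15:40, 16:20-17:50.
Sam ∩ Arjun ∩ Leo ∩ Mei: 10:30-12:05, 12:40-13:55, 15:20-15:40, 16:20-17:50.
So the common availability across everyone is 10:30-12:05, 12:40-13:55, 15:20-15:40, 16:20-17:50.
Summing the common windows: 95 + 75 + 20 + 90 = 280 minutes.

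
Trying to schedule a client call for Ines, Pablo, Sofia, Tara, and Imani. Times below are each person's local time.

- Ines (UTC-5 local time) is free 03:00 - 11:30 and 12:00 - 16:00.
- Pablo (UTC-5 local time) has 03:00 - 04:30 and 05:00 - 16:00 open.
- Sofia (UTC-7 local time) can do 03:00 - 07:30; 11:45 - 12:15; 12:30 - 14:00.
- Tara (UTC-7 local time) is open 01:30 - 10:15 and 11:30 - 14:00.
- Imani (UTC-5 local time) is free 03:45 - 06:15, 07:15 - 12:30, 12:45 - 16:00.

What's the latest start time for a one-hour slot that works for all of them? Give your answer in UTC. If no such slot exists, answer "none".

20:00

Ines in UTC: 08:00-16:30, 17:00-21:00 (add 5h to convert from UTC-5).
Pablo in UTC: 08:00-09:30, 10:00-21:00 (add 5h to convert from UTC-5).
Sofia in UTC: 10:00-14:30, 18:45-19:15, 19:30-21:00 (add 7h to convert from UTC-7).
Tara in UTC: 08:30-17:15, 18:30-21:00 (add 7h to convert from UTC-7).
Imani in UTC: 08:45-11:15, 12:15-17:30, 17:45-21:00 (add 5h to convert from UTC-5).
Ines ∩ Pablo: 08:00-09:30, 10:00-16:30, 17:00-21:00.
Ines ∩ Pablo ∩ Sofia: 10:00-14:30, 18:45-19:15, 19:30-21:00.
Ines ∩ Pablo ∩ Sofia ∩ Tara: 10:00-14:30, 18:45-19:15, 19:30-21:00.
Ines ∩ Pablo ∩ Sofia ∩ Tara ∩ Imani: 10:00-11:15, 12:15-14:30, 18:45-19:15, 19:30-21:00.
Those are the intersection windows.
The last common window of at least 60 minutes is 19:30-21:00; a 60-minute meeting can start as late as 20:00 and still end by 21:00.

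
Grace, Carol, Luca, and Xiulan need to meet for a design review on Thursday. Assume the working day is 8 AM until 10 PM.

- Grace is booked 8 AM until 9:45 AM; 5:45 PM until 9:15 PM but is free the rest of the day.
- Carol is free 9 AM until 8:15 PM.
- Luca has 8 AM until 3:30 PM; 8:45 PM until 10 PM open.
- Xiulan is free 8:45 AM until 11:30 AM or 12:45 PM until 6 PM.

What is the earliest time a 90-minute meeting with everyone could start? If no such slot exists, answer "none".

Grace free: 09:45-17:45, 21:15-22:00 (invert busy blocks within the working day).
Carol free: 09:00-20:15.
Luca free: 08:00-15:30, 20:45-22:00.
Xiulan free: 08:45-11:30, 12:45-18:00.
Grace ∩ Carol: 09:45-17:45.
Grace ∩ Carol ∩ Luca: 09:45-15:30.
Grace ∩ Carol ∩ Luca ∩ Xiulan: 09:45-11:30, 12:45-15:30.
So the common availability across everyone is 09:45-11:30, 12:45-15:30.
The first common window of at least 90 minutes is 09:45-11:30, so the earliest start is 09:45.

09:45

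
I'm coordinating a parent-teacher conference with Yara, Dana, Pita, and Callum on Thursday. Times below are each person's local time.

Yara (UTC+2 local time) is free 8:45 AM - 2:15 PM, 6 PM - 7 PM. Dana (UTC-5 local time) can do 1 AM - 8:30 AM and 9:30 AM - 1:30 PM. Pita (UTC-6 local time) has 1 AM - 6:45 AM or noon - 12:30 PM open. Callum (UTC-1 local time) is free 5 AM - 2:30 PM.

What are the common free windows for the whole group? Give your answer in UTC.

07:00-12:15

Yara in UTC: 06:45-12:15, 16:00-17:00 (subtract 2h to convert from UTC+2).
Dana in UTC: 06:00-13:30, 14:30-18:30 (add 5h to convert from UTC-5).
Pita in UTC: 07:00-12:45, 18:00-18:30 (add 6h to convert from UTC-6).
Callum in UTC: 06:00-15:30 (add 1h to convert from UTC-1).
Yara ∩ Dana: 06:45-12:15, 16:00-17:00.
Yara ∩ Dana ∩ Pita: 07:00-12:15.
Yara ∩ Dana ∩ Pita ∩ Callum: 07:00-12:15.
Those are the intersection windows.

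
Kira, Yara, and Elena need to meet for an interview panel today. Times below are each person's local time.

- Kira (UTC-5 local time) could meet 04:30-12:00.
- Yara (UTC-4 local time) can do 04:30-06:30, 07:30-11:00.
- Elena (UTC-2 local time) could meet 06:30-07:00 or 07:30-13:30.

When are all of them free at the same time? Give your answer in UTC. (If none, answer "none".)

09:30-10:30, 11:30-15:00

Kira in UTC: 09:30-17:00 (add 5h to convert from UTC-5).
Yara in UTC: 08:30-10:30, 11:30-15:00 (add 4h to convert from UTC-4).
Elena in UTC: 08:30-09:00, 09:30-15:30 (add 2h to convert from UTC-2).
Kira ∩ Yara: 09:30-10:30, 11:30-15:00.
Kira ∩ Yara ∩ Elena: 09:30-10:30, 11:30-15:00.
So the common availability across everyone is 09:30-10:30, 11:30-15:00.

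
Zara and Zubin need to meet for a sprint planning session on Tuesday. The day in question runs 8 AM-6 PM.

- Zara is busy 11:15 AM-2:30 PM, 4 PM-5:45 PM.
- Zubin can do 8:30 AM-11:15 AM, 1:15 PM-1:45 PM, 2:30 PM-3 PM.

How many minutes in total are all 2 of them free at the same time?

Zara free: 08:00-11:15, 14:30-16:00, 17:45-18:00 (invert busy blocks within the working day).
Zubin free: 08:30-11:15, 13:15-13:45, 14:30-15:00.
Zara ∩ Zubin: 08:30-11:15, 14:30-15:00.
Summing the common windows: 165 + 30 = 195 minutes.

195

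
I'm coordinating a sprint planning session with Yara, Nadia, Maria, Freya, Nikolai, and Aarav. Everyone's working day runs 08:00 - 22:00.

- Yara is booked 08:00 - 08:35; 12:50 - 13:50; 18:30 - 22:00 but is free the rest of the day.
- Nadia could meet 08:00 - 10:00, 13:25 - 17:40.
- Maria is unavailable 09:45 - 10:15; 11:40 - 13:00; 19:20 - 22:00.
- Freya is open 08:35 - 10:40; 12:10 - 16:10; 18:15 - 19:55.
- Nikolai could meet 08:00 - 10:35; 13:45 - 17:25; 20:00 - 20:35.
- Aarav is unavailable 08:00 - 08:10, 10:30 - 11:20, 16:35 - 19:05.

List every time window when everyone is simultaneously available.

08:35-09:45, 13:50-16:10

Yara free: 08:35-12:50, 13:50-18:30 (invert busy blocks within the working day).
Nadia free: 08:00-10:00, 13:25-17:40.
Maria free: 08:00-09:45, 10:15-11:40, 13:00-19:20 (invert busy blocks within the working day).
Freya free: 08:35-10:40, 12:10-16:10, 18:15-19:55.
Nikolai free: 08:00-10:35, 13:45-17:25, 20:00-20:35.
Aarav free: 08:10-10:30, 11:20-16:35, 19:05-22:00 (invert busy blocks within the working day).
Yara ∩ Nadia: 08:35-10:00, 13:50-17:40.
Yara ∩ Nadia ∩ Maria: 08:35-09:45, 13:50-17:40.
Yara ∩ Nadia ∩ Maria ∩ Freya: 08:35-09:45, 13:50-16:10.
Yara ∩ Nadia ∩ Maria ∩ Freya ∩ Nikolai: 08:35-09:45, 13:50-16:10.
Yara ∩ Nadia ∩ Maria ∩ Freya ∩ Nikolai ∩ Aarav: 08:35-09:45, 13:50-16:10.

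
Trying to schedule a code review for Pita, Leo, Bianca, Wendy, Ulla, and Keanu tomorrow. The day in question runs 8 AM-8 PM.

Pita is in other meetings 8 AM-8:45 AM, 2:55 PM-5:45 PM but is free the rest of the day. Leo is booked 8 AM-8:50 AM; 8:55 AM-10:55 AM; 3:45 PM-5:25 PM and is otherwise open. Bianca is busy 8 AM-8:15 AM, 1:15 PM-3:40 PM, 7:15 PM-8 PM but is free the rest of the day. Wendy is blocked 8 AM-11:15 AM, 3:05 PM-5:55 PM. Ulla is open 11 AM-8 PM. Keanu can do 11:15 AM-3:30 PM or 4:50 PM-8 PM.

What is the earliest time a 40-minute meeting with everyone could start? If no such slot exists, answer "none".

11:15

Pita free: 08:45-14:55, 17:45-20:00 (invert busy blocks within the working day).
Leo free: 08:50-08:55, 10:55-15:45, 17:25-20:00 (invert busy blocks within the working day).
Bianca free: 08:15-13:15, 15:40-19:15 (invert busy blocks within the working day).
Wendy free: 11:15-15:05, 17:55-20:00 (invert busy blocks within the working day).
Ulla free: 11:00-20:00.
Keanu free: 11:15-15:30, 16:50-20:00.
Pita ∩ Leo: 08:50-08:55, 10:55-14:55, 17:45-20:00.
Pita ∩ Leo ∩ Bianca: 08:50-08:55, 10:55-13:15, 17:45-19:15.
Pita ∩ Leo ∩ Bianca ∩ Wendy: 11:15-13:15, 17:55-19:15.
Pita ∩ Leo ∩ Bianca ∩ Wendy ∩ Ulla: 11:15-13:15, 17:55-19:15.
Pita ∩ Leo ∩ Bianca ∩ Wendy ∩ Ulla ∩ Keanu: 11:15-13:15, 17:55-19:15.
Those are the intersection windows.
The first common window of at least 40 minutes is 11:15-13:15, so the earliest start is 11:15.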